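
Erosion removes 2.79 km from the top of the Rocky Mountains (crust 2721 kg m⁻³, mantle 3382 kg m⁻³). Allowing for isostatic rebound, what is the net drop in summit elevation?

0.545 km

Rebound u = e ρ_c/ρ_m = 2.79 km × 2721/3382 = 2.245 km.
Net surface drop = e − u = 2.79 km − 2.245 km = e (ρ_m − ρ_c)/ρ_m = 0.545 km.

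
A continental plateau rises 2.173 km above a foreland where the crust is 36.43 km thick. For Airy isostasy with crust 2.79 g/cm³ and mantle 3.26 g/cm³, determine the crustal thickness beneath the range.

51.5 km

Root depth r = h ρ_c / (ρ_m − ρ_c) = 2.173 km × 2.79 / 0.47 = 12.9 km.
Total thickness = T + h + r = 36.43 km + 2.173 km + 12.9 km = 51.5 km.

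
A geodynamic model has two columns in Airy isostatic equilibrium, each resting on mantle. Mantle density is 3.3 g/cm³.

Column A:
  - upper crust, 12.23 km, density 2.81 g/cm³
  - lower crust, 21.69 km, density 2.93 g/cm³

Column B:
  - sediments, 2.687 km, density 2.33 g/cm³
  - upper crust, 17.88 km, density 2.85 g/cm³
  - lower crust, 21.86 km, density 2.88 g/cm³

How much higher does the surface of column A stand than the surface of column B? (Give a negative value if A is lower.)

−1.76 km

For any compensation level in the mantle, the mantle terms cancel and isostasy reduces to e = (Σt_A − Σt_B) − (Σ(ρt)_A − Σ(ρt)_B) / ρ_m.
Σt_A = 33.92 km; Σt_B = 42.427 km; Σ(ρt)_A = 97.918; Σ(ρt)_B = 120.17551 (in km·g/cm³).
e = (33.92 − 42.427) − (97.918 − 120.17551) / 3.3 = −1.76 km.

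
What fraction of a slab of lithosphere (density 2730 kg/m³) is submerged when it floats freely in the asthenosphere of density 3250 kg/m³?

84%

Submerged fraction = ρ_obj/ρ_fluid = 2730/3250 = 84%.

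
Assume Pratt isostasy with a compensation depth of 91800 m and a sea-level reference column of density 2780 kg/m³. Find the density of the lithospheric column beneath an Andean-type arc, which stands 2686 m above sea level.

Pratt balance: ρ_ref D = ρ (D + h).
ρ = ρ_ref D/(D + h) = 2780 × 91800 m/(91800 m + 2686 m) = 2700 kg/m³.

2700 kg/m³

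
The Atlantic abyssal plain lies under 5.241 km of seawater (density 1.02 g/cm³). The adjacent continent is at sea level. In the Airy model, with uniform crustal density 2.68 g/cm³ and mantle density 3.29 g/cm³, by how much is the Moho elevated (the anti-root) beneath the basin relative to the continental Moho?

By Archimedes' principle applied to the lithosphere: replacing crust with seawater at the top is compensated by replacing crust with mantle at the base: d (ρ_c − ρ_w) = a (ρ_m − ρ_c).
a = d (ρ_c − ρ_w)/(ρ_m − ρ_c) = 5.241 km × 1.66/0.61 = 14.3 km.

14.3 km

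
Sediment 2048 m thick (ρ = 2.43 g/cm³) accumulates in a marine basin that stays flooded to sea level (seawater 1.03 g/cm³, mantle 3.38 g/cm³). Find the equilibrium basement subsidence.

Submarine loading: the sediment displaces seawater, and the subsidence is in turn flooded, so s (ρ_m − ρ_w) = t (ρ_sed − ρ_w).
s = 2048 m × (2.43 − 1.03) / (3.38 − 1.03) = 1220 m.

1220 m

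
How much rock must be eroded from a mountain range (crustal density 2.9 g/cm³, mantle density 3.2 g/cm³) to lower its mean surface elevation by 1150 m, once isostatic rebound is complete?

12300 m

Net drop Δ = e − u = e − e ρ_c/ρ_m = e (ρ_m − ρ_c)/ρ_m.
e = Δ ρ_m/(ρ_m − ρ_c) = 1150 m × 3.2/0.3 = 12300 m.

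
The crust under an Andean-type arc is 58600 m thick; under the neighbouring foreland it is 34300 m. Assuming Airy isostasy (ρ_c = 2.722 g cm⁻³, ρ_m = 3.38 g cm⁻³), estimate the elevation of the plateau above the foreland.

4730 m

Excess crust Δ = 58600 m − 34300 m = 24300 m, split between elevation h and root r with h + r = Δ.
Airy balance ρ_c h = (ρ_m − ρ_c) r gives r = h ρ_c/(ρ_m − ρ_c), so h (1 + ρ_c/(ρ_m − ρ_c)) = Δ, i.e. h = Δ (ρ_m − ρ_c)/ρ_m.
h = 24300 m × 0.658/3.38 = 4730 m.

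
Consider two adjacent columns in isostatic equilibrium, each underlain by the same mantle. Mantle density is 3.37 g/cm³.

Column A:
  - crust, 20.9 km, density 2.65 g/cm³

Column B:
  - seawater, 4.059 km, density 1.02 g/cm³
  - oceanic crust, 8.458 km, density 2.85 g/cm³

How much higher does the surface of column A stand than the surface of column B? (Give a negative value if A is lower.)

For any compensation level in the mantle, the mantle terms cancel and isostasy reduces to e = (Σt_A − Σt_B) − (Σ(ρt)_A − Σ(ρt)_B) / ρ_m.
Σt_A = 20.9 km; Σt_B = 12.517 km; Σ(ρt)_A = 55.385; Σ(ρt)_B = 28.24548 (in km·g/cm³).
e = (20.9 − 12.517) − (55.385 − 28.24548) / 3.37 = 0.33 km.

0.33 km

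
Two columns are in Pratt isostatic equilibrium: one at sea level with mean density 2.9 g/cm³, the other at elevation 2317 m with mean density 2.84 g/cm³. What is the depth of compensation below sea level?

110000 m

ρ_ref D = ρ (D + h) → D (ρ_ref − ρ) = ρ h.
D = ρ h/(ρ_ref − ρ) = 2.84 × 2317 m/(2.9 − 2.84) = 110000 m.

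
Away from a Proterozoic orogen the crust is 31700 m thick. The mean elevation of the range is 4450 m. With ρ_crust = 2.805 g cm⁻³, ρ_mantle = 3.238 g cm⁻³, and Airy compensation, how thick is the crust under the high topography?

65000 m

Root depth r = h ρ_c / (ρ_m − ρ_c) = 4450 m × 2.805 / 0.433 = 28830 m.
Total thickness = T + h + r = 31700 m + 4450 m + 28830 m = 65000 m.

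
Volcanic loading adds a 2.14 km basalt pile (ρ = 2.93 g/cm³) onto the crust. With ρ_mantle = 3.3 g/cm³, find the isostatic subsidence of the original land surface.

1.9 km

Subaerial loading: s = t ρ_load / ρ_m.
s = 2.14 km × 2.93/3.3 = 1.9 km.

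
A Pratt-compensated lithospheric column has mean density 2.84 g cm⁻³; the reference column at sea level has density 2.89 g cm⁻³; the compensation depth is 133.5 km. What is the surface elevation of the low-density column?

2.35 km

ρ_ref D = ρ (D + h) → h = D (ρ_ref − ρ)/ρ.
h = 133.5 km × (2.89 − 2.84)/2.84 = 2.35 km.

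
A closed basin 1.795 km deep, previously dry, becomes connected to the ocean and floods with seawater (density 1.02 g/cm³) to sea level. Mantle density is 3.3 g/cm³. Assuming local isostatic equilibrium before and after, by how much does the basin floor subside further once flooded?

After flooding the water column is d + s deep. Its weight must equal the weight of mantle displaced by the extra subsidence s: (d + s) ρ_w = s ρ_m.
s = d ρ_w / (ρ_m − ρ_w) = 1.795 km × 1.02/(3.3 − 1.02) = 0.803 km.

0.803 km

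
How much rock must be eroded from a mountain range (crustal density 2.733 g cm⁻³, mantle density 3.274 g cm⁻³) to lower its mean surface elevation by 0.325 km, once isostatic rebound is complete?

Net drop Δ = e − u = e − e ρ_c/ρ_m = e (ρ_m − ρ_c)/ρ_m.
e = Δ ρ_m/(ρ_m − ρ_c) = 0.325 km × 3.274/0.541 = 1.97 km.

1.97 km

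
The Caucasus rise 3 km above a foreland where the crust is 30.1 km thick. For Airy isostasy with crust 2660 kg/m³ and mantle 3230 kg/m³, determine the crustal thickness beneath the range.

47.1 km

Root depth r = h ρ_c / (ρ_m − ρ_c) = 3 km × 2660 / 570 = 14 km.
Total thickness = T + h + r = 30.1 km + 3 km + 14 km = 47.1 km.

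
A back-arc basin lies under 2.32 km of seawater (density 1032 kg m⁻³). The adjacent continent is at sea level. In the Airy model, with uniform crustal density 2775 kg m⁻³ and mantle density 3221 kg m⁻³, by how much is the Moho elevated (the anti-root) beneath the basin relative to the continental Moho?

9.07 km

In Airy isostatic equilibrium: replacing crust with seawater at the top is compensated by replacing crust with mantle at the base: d (ρ_c − ρ_w) = a (ρ_m − ρ_c).
a = d (ρ_c − ρ_w)/(ρ_m − ρ_c) = 2.32 km × 1743/446 = 9.07 km.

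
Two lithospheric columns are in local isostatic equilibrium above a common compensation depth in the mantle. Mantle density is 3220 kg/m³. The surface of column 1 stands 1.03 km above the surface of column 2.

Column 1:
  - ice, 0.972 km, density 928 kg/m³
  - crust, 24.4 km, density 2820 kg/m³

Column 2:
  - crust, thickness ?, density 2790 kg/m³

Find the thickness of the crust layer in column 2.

20.2 km

Take the compensation level at the base of the deeper column (depth z_c below the surface of column 1) and equate Σ ρ_i t_i down to z_c; mantle fills any gap and the z_c terms cancel.
Column 1: 0.972×928 + 24.4×2820 + (z_c − 25.372)×3220
Column 2: 1.03×0 + x×2790 + (z_c − 1.03 − 0 − x)×3220
The z_c×3220 term appears on both sides and cancels. Collect the known terms of each column as K = Σ(ρt)_known − 3220 × (depth of known layers): K_1 = 69710.016 − 3220×25.372 = −11987.824; K_2 = 0 − 3220×(1.03 + 0) = −3316.6.
Balance: K_1 = K_2 − x×(3220 − 2790), so x = (K_2 − K_1)/(3220 − 2790) = 8671.22/430 = 20.2 km.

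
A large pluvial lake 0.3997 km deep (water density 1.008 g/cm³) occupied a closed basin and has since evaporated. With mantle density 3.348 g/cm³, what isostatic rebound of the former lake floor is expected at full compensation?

0.12 km

u = d ρ_w/ρ_m = 0.3997 km × 1.008/3.348 = 0.12 km.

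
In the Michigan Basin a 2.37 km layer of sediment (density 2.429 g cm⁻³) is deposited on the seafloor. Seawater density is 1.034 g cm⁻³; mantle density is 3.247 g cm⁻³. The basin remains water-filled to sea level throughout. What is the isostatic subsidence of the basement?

1.49 km

Submarine loading: the sediment displaces seawater, and the subsidence is in turn flooded, so s (ρ_m − ρ_w) = t (ρ_sed − ρ_w).
s = 2.37 km × (2.429 − 1.034) / (3.247 − 1.034) = 1.49 km.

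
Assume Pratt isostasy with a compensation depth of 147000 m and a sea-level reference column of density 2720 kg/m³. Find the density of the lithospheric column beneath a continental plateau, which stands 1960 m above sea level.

Pratt balance: ρ_ref D = ρ (D + h).
ρ = ρ_ref D/(D + h) = 2720 × 147000 m/(147000 m + 1960 m) = 2680 kg/m³.

2680 kg/m³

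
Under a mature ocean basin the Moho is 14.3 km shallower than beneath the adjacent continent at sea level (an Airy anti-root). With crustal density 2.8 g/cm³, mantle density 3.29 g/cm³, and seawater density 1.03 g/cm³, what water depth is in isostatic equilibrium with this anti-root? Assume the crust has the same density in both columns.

Replacing a thickness d of crust by seawater at the top must be balanced by replacing crust with mantle at the base: d (ρ_c − ρ_w) = a (ρ_m − ρ_c).
d = a (ρ_m − ρ_c)/(ρ_c − ρ_w) = 14.3 km × 0.49/1.77 = 3.96 km.

3.96 km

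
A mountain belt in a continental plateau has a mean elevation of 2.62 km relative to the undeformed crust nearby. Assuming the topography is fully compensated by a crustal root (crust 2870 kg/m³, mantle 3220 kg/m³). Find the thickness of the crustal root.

Equating mass per unit area of the two columns: the weight of the topography is balanced by the buoyancy of the root, ρ_c h = (ρ_m − ρ_c) r.
r = h · ρ_c / (ρ_m − ρ_c) = 2.62 km × 2870 / (3220 − 2870) = 21.5 km.

21.5 km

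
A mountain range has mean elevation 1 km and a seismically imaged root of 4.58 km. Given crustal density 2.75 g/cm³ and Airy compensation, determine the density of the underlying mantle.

Airy balance: ρ_c h = (ρ_m − ρ_c) r → ρ_m = ρ_c (1 + h/r).
ρ_m = 2.75 × (1 + 1 km/4.58 km) = 3.35 g/cm³.

3.35 g/cm³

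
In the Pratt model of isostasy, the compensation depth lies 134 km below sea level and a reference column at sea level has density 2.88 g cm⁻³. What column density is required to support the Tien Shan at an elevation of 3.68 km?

Pratt balance: ρ_ref D = ρ (D + h).
ρ = ρ_ref D/(D + h) = 2.88 × 134 km/(134 km + 3.68 km) = 2.8 g cm⁻³.

2.8 g cm⁻³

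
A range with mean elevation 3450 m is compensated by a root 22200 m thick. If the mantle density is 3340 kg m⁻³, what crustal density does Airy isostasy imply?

2890 kg m⁻³

ρ_c h = (ρ_m − ρ_c) r → ρ_c (h + r) = ρ_m r → ρ_c = ρ_m r / (h + r).
ρ_c = 3340 × 22200 m / (3450 m + 22200 m) = 2890 kg m⁻³.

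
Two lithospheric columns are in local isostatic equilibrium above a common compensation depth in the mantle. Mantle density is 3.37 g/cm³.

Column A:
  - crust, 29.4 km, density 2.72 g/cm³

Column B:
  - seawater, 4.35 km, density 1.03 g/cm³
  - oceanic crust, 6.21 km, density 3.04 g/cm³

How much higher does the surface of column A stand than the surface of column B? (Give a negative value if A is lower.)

For any compensation level in the mantle, the mantle terms cancel and isostasy reduces to e = (Σt_A − Σt_B) − (Σ(ρt)_A − Σ(ρt)_B) / ρ_m.
Σt_A = 29.4 km; Σt_B = 10.56 km; Σ(ρt)_A = 79.968; Σ(ρt)_B = 23.3589 (in km·g/cm³).
e = (29.4 − 10.56) − (79.968 − 23.3589) / 3.37 = 2.04 km.

2.04 km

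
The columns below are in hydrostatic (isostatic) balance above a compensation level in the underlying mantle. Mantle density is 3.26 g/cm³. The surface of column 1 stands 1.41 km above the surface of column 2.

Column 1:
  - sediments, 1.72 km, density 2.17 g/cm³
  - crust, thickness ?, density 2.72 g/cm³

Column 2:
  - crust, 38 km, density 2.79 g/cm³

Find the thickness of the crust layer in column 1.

Take the compensation level at the base of the deeper column (depth z_c below the surface of column 1) and equate Σ ρ_i t_i down to z_c; mantle fills any gap and the z_c terms cancel.
Column 1: 1.72×2.17 + x×2.72 + (z_c − 1.72 − x)×3.26
Column 2: 1.41×0 + 38×2.79 + (z_c − 1.41 − 38)×3.26
The z_c×3.26 term appears on both sides and cancels. Collect the known terms of each column as K = Σ(ρt)_known − 3.26 × (depth of known layers): K_1 = 3.7324 − 3.26×1.72 = −1.8748; K_2 = 106.02 − 3.26×(1.41 + 38) = −22.4566.
Balance: K_1 − x×(3.26 − 2.72) = K_2, so x = (K_1 − K_2)/(3.26 − 2.72) = 20.5818/0.54 = 38.1 km.

38.1 km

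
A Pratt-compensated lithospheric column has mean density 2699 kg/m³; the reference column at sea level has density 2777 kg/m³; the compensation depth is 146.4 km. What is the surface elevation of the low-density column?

ρ_ref D = ρ (D + h) → h = D (ρ_ref − ρ)/ρ.
h = 146.4 km × (2777 − 2699)/2699 = 4.23 km.

4.23 km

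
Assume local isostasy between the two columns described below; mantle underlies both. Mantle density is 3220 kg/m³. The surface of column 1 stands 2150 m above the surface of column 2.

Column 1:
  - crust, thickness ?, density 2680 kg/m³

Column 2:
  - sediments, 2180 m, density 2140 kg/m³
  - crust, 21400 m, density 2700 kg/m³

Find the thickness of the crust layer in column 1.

37800 m

Take the compensation level at the base of the deeper column (depth z_c below the surface of column 1) and equate Σ ρ_i t_i down to z_c; mantle fills any gap and the z_c terms cancel.
Column 1: x×2680 + (z_c − 0 − x)×3220
Column 2: 2150×0 + 2180×2140 + 21400×2700 + (z_c − 2150 − 23580)×3220
The z_c×3220 term appears on both sides and cancels. Collect the known terms of each column as K = Σ(ρt)_known − 3220 × (depth of known layers): K_1 = 0 − 3220×0 = 0; K_2 = 62445200 − 3220×(2150 + 23580) = −20405400.
Balance: K_1 − x×(3220 − 2680) = K_2, so x = (K_1 − K_2)/(3220 − 2680) = 20405400/540 = 37800 m.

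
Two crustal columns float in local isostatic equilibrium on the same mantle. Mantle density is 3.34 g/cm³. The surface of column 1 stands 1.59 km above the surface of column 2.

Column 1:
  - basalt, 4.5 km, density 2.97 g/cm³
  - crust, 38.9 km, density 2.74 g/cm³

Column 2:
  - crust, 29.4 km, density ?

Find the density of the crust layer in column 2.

Take the compensation level at the base of the deeper column (depth z_c below the surface of column 1) and equate Σ ρ_i t_i down to z_c; mantle fills any gap and the z_c terms cancel.
Column 1: 4.5×2.97 + 38.9×2.74 + (z_c − 43.4)×3.34
Column 2: 1.59×0 + 29.4×ρ + (z_c − 1.59 − 29.4)×3.34
The z_c×3.34 term appears on both sides and cancels. Collect the known terms of each column as K = Σ(ρt)_known − 3.34 × (depth of known layers): K_1 = 119.951 − 3.34×43.4 = −25.005; K_2 = 0 − 3.34×(1.59 + 29.4) = −103.5066.
Balance: K_1 = K_2 + 29.4×ρ, so ρ = (K_1 − K_2)/29.4 = 78.5016/29.4 = 2.67 g/cm³.

2.67 g/cm³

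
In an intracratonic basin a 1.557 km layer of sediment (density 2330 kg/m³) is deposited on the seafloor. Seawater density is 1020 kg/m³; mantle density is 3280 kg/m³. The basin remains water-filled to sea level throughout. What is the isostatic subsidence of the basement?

0.903 km

Submarine loading: the sediment displaces seawater, and the subsidence is in turn flooded, so s (ρ_m − ρ_w) = t (ρ_sed − ρ_w).
s = 1.557 km × (2330 − 1020) / (3280 − 1020) = 0.903 km.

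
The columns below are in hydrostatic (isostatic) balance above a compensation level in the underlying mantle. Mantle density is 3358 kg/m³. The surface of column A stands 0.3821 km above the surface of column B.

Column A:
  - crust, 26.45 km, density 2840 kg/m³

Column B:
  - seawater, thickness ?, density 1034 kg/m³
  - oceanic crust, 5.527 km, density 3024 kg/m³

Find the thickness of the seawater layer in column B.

4.55 km

Take the compensation level at the base of the deeper column (depth z_c below the surface of column A) and equate Σ ρ_i t_i down to z_c; mantle fills any gap and the z_c terms cancel.
Column A: 26.45×2840 + (z_c − 26.45)×3358
Column B: 0.3821×0 + x×1034 + 5.527×3024 + (z_c − 0.3821 − 5.527 − x)×3358
The z_c×3358 term appears on both sides and cancels. Collect the known terms of each column as K = Σ(ρt)_known − 3358 × (depth of known layers): K_A = 75118 − 3358×26.45 = −13701.1; K_B = 16713.648 − 3358×(0.3821 + 5.527) = −3129.1098.
Balance: K_A = K_B − x×(3358 − 1034), so x = (K_B − K_A)/(3358 − 1034) = 10572/2324 = 4.55 km.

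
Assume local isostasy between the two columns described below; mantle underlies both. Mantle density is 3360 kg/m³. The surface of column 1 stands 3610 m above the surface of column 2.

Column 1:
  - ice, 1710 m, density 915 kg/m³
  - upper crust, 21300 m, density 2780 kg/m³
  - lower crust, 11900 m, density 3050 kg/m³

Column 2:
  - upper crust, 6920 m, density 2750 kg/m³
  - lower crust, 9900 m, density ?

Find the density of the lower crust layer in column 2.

2970 kg/m³

Take the compensation level at the base of the deeper column (depth z_c below the surface of column 1) and equate Σ ρ_i t_i down to z_c; mantle fills any gap and the z_c terms cancel.
Column 1: 1710×915 + 21300×2780 + 11900×3050 + (z_c − 34910)×3360
Column 2: 3610×0 + 6920×2750 + 9900×ρ + (z_c − 3610 − 16820)×3360
The z_c×3360 term appears on both sides and cancels. Collect the known terms of each column as K = Σ(ρt)_known − 3360 × (depth of known layers): K_1 = 97073650 − 3360×34910 = −20223950; K_2 = 19030000 − 3360×(3610 + 16820) = −49614800.
Balance: K_1 = K_2 + 9900×ρ, so ρ = (K_1 − K_2)/9900 = 29390800/9900 = 2970 kg/m³.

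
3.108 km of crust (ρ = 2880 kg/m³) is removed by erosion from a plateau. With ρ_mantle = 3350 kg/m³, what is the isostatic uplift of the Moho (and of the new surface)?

2.67 km

Unloading: uplift u = e ρ_c/ρ_m = 3.108 km × 2880/3350 = 2.67 km.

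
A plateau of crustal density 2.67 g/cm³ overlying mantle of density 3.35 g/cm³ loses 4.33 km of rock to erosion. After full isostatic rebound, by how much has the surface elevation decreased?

Rebound u = e ρ_c/ρ_m = 4.33 km × 2.67/3.35 = 3.451 km.
Net surface drop = e − u = 4.33 km − 3.451 km = e (ρ_m − ρ_c)/ρ_m = 0.879 km.

0.879 km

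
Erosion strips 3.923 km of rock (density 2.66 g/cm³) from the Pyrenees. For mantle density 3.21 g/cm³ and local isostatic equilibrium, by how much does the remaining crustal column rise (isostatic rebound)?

Unloading: uplift u = e ρ_c/ρ_m = 3.923 km × 2.66/3.21 = 3.25 km.

3.25 km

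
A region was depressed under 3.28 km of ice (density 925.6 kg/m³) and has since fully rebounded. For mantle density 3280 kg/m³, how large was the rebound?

0.926 km

Removing the load lets mantle flow back in; uplift u satisfies ρ_ice t = ρ_m u.
u = t ρ_ice/ρ_m = 3.28 km × 925.6/3280 = 0.926 km.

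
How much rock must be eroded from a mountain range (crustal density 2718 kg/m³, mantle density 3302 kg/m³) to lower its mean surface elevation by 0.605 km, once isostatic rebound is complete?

Net drop Δ = e − u = e − e ρ_c/ρ_m = e (ρ_m − ρ_c)/ρ_m.
e = Δ ρ_m/(ρ_m − ρ_c) = 0.605 km × 3302/584 = 3.42 km.

3.42 km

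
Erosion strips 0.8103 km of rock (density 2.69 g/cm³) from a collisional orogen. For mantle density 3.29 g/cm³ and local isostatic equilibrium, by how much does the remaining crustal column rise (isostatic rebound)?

0.663 km

Unloading: uplift u = e ρ_c/ρ_m = 0.8103 km × 2.69/3.29 = 0.663 km.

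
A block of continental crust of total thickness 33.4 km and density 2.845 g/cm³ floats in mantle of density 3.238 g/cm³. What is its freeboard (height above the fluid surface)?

Floating equilibrium: submerged depth d = t ρ_obj/ρ_fluid = 33.4 km × 2.845/3.238 = 29.35 km.
Freeboard = t − d = 33.4 km − 29.35 km = 4.05 km.

4.05 km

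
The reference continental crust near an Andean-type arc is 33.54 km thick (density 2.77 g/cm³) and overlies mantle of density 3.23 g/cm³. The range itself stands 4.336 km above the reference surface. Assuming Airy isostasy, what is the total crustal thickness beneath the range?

64 km

Root depth r = h ρ_c / (ρ_m − ρ_c) = 4.336 km × 2.77 / 0.46 = 26.11 km.
Total thickness = T + h + r = 33.54 km + 4.336 km + 26.11 km = 64 km.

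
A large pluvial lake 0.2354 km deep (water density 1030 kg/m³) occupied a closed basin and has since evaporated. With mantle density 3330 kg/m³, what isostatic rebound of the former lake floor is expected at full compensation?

0.0728 km

u = d ρ_w/ρ_m = 0.2354 km × 1030/3330 = 0.0728 km.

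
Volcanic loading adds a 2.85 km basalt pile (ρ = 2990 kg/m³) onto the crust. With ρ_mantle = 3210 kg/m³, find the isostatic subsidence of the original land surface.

Subaerial loading: s = t ρ_load / ρ_m.
s = 2.85 km × 2990/3210 = 2.65 km.

2.65 km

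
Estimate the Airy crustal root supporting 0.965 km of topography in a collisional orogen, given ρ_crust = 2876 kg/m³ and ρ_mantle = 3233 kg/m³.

7.77 km

Balancing pressure at the compensation depth: the weight of the topography is balanced by the buoyancy of the root, ρ_c h = (ρ_m − ρ_c) r.
r = h · ρ_c / (ρ_m − ρ_c) = 0.965 km × 2876 / (3233 − 2876) = 7.77 km.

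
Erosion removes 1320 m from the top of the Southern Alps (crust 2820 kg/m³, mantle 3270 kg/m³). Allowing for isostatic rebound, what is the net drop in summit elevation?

182 m

Rebound u = e ρ_c/ρ_m = 1320 m × 2820/3270 = 1138 m.
Net surface drop = e − u = 1320 m − 1138 m = e (ρ_m − ρ_c)/ρ_m = 182 m.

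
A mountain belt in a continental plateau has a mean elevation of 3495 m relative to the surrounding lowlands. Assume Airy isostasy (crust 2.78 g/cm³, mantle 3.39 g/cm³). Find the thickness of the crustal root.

For local isostatic compensation: the weight of the topography is balanced by the buoyancy of the root, ρ_c h = (ρ_m − ρ_c) r.
r = h · ρ_c / (ρ_m − ρ_c) = 3495 m × 2.78 / (3.39 − 2.78) = 15900 m.

15900 m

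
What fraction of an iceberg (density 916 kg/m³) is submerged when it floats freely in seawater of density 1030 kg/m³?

Submerged fraction = ρ_obj/ρ_fluid = 916/1030 = 0.889.

0.889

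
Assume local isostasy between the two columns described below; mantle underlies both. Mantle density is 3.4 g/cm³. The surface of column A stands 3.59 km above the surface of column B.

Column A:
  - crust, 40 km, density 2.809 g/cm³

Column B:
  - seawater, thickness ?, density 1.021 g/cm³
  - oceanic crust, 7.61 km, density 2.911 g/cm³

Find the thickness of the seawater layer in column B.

3.24 km

Take the compensation level at the base of the deeper column (depth z_c below the surface of column A) and equate Σ ρ_i t_i down to z_c; mantle fills any gap and the z_c terms cancel.
Column A: 40×2.809 + (z_c − 40)×3.4
Column B: 3.59×0 + x×1.021 + 7.61×2.911 + (z_c − 3.59 − 7.61 − x)×3.4
The z_c×3.4 term appears on both sides and cancels. Collect the known terms of each column as K = Σ(ρt)_known − 3.4 × (depth of known layers): K_A = 112.36 − 3.4×40 = −23.64; K_B = 22.15271 − 3.4×(3.59 + 7.61) = −15.92729.
Balance: K_A = K_B − x×(3.4 − 1.021), so x = (K_B − K_A)/(3.4 − 1.021) = 7.71271/2.379 = 3.24 km.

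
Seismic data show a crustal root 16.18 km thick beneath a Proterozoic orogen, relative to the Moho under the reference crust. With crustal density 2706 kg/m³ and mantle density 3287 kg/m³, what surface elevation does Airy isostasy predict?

For local isostatic compensation: ρ_c h = (ρ_m − ρ_c) r.
h = r (ρ_m − ρ_c) / ρ_c = 16.18 km × (3287 − 2706) / 2706 = 3.47 km.

3.47 km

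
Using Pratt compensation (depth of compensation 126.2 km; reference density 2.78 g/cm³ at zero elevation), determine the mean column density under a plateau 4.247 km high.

Pratt balance: ρ_ref D = ρ (D + h).
ρ = ρ_ref D/(D + h) = 2.78 × 126.2 km/(126.2 km + 4.247 km) = 2.69 g/cm³.

2.69 g/cm³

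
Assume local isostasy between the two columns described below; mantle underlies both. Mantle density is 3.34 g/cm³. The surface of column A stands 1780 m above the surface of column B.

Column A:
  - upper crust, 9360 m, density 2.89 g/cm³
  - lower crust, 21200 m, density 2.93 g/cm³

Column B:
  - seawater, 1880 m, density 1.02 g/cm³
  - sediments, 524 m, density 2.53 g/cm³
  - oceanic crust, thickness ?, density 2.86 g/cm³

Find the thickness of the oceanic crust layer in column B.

Take the compensation level at the base of the deeper column (depth z_c below the surface of column A) and equate Σ ρ_i t_i down to z_c; mantle fills any gap and the z_c terms cancel.
Column A: 9360×2.89 + 21200×2.93 + (z_c − 30560)×3.34
Column B: 1780×0 + 1880×1.02 + 524×2.53 + x×2.86 + (z_c − 1780 − 2404 − x)×3.34
The z_c×3.34 term appears on both sides and cancels. Collect the known terms of each column as K = Σ(ρt)_known − 3.34 × (depth of known layers): K_A = 89166.4 − 3.34×30560 = −12904; K_B = 3243.32 − 3.34×(1780 + 2404) = −10731.24.
Balance: K_A = K_B − x×(3.34 − 2.86), so x = (K_B − K_A)/(3.34 − 2.86) = 2172.76/0.48 = 4530 m.

4530 m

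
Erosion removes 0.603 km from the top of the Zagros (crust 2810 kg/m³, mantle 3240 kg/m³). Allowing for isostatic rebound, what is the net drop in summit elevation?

0.08 km

Rebound u = e ρ_c/ρ_m = 0.603 km × 2810/3240 = 0.523 km.
Net surface drop = e − u = 0.603 km − 0.523 km = e (ρ_m − ρ_c)/ρ_m = 0.08 km.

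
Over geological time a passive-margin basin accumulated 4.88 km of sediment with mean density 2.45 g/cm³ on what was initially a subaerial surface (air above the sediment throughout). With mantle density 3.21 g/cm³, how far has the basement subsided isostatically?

3.72 km

Subaerial load: s = t ρ_sed / ρ_m = 4.88 km × 2.45/3.21 = 3.72 km.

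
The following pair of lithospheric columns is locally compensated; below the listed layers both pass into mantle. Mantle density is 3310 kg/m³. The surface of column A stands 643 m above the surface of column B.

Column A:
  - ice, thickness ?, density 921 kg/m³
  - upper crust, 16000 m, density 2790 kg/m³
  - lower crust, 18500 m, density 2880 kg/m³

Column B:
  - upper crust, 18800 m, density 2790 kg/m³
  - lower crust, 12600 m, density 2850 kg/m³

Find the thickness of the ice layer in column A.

597 m

Take the compensation level at the base of the deeper column (depth z_c below the surface of column A) and equate Σ ρ_i t_i down to z_c; mantle fills any gap and the z_c terms cancel.
Column A: x×921 + 16000×2790 + 18500×2880 + (z_c − 34500 − x)×3310
Column B: 643×0 + 18800×2790 + 12600×2850 + (z_c − 643 − 31400)×3310
The z_c×3310 term appears on both sides and cancels. Collect the known terms of each column as K = Σ(ρt)_known − 3310 × (depth of known layers): K_A = 97920000 − 3310×34500 = −16275000; K_B = 88362000 − 3310×(643 + 31400) = −17700330.
Balance: K_A − x×(3310 − 921) = K_B, so x = (K_A − K_B)/(3310 − 921) = 1425330/2389 = 597 m.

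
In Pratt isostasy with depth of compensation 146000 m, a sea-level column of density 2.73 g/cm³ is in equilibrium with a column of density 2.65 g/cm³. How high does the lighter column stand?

ρ_ref D = ρ (D + h) → h = D (ρ_ref − ρ)/ρ.
h = 146000 m × (2.73 − 2.65)/2.65 = 4410 m.

4410 m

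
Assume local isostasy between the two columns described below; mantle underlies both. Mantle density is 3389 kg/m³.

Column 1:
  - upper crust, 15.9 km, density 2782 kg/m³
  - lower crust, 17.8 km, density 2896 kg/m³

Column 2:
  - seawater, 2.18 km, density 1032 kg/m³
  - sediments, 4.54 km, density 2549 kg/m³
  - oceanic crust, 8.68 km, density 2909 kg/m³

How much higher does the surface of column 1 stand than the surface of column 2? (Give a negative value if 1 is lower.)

1.57 km

For any compensation level in the mantle, the mantle terms cancel and isostasy reduces to e = (Σt_1 − Σt_2) − (Σ(ρt)_1 − Σ(ρt)_2) / ρ_m.
Σt_1 = 33.7 km; Σt_2 = 15.4 km; Σ(ρt)_1 = 95782.6; Σ(ρt)_2 = 39072.34 (in km·kg/m³).
e = (33.7 − 15.4) − (95782.6 − 39072.34) / 3389 = 1.57 km.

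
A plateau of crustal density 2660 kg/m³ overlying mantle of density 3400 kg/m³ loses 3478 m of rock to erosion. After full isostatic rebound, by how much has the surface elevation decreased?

757 m

Rebound u = e ρ_c/ρ_m = 3478 m × 2660/3400 = 2721 m.
Net surface drop = e − u = 3478 m − 2721 m = e (ρ_m − ρ_c)/ρ_m = 757 m.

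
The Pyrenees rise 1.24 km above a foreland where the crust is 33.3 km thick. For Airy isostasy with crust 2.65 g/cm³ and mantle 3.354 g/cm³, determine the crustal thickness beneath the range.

39.2 km

Root depth r = h ρ_c / (ρ_m − ρ_c) = 1.24 km × 2.65 / 0.704 = 4.668 km.
Total thickness = T + h + r = 33.3 km + 1.24 km + 4.668 km = 39.2 km.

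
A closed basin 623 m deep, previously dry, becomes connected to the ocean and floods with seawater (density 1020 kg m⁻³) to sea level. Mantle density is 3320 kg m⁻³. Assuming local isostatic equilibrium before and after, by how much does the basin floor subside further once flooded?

After flooding the water column is d + s deep. Its weight must equal the weight of mantle displaced by the extra subsidence s: (d + s) ρ_w = s ρ_m.
s = d ρ_w / (ρ_m − ρ_w) = 623 m × 1020/(3320 − 1020) = 276 m.

276 m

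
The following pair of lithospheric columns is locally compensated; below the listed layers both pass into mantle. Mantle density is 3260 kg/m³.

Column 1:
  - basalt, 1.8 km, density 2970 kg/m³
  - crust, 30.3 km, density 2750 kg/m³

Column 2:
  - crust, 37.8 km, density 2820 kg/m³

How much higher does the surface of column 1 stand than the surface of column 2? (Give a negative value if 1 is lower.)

−0.202 km

For any compensation level in the mantle, the mantle terms cancel and isostasy reduces to e = (Σt_1 − Σt_2) − (Σ(ρt)_1 − Σ(ρt)_2) / ρ_m.
Σt_1 = 32.1 km; Σt_2 = 37.8 km; Σ(ρt)_1 = 88671; Σ(ρt)_2 = 106596 (in km·kg/m³).
e = (32.1 − 37.8) − (88671 − 106596) / 3260 = −0.202 km.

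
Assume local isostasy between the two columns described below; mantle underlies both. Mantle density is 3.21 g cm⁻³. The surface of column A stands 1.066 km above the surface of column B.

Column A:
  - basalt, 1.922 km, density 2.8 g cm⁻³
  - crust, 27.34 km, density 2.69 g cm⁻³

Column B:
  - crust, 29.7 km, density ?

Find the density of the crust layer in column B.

Take the compensation level at the base of the deeper column (depth z_c below the surface of column A) and equate Σ ρ_i t_i down to z_c; mantle fills any gap and the z_c terms cancel.
Column A: 1.922×2.8 + 27.34×2.69 + (z_c − 29.262)×3.21
Column B: 1.066×0 + 29.7×ρ + (z_c − 1.066 − 29.7)×3.21
The z_c×3.21 term appears on both sides and cancels. Collect the known terms of each column as K = Σ(ρt)_known − 3.21 × (depth of known layers): K_A = 78.9262 − 3.21×29.262 = −15.00482; K_B = 0 − 3.21×(1.066 + 29.7) = −98.75886.
Balance: K_A = K_B + 29.7×ρ, so ρ = (K_A − K_B)/29.7 = 83.754/29.7 = 2.82 g cm⁻³.

2.82 g cm⁻³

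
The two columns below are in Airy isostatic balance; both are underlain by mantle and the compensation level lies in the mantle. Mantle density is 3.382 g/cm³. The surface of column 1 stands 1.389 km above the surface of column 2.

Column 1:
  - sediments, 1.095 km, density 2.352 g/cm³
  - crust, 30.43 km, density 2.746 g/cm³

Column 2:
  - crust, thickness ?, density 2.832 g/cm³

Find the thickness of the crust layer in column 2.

28.7 km

Take the compensation level at the base of the deeper column (depth z_c below the surface of column 1) and equate Σ ρ_i t_i down to z_c; mantle fills any gap and the z_c terms cancel.
Column 1: 1.095×2.352 + 30.43×2.746 + (z_c − 31.525)×3.382
Column 2: 1.389×0 + x×2.832 + (z_c − 1.389 − 0 − x)×3.382
The z_c×3.382 term appears on both sides and cancels. Collect the known terms of each column as K = Σ(ρt)_known − 3.382 × (depth of known layers): K_1 = 86.13622 − 3.382×31.525 = −20.48133; K_2 = 0 − 3.382×(1.389 + 0) = −4.697598.
Balance: K_1 = K_2 − x×(3.382 − 2.832), so x = (K_2 − K_1)/(3.382 − 2.832) = 15.7837/0.55 = 28.7 km.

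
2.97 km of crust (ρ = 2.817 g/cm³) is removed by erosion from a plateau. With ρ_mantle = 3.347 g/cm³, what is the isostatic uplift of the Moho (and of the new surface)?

Unloading: uplift u = e ρ_c/ρ_m = 2.97 km × 2.817/3.347 = 2.5 km.

2.5 km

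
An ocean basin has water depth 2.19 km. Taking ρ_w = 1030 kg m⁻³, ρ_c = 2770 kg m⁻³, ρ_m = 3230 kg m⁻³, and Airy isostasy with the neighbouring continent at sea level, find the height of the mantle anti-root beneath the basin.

In Airy isostatic equilibrium: replacing crust with seawater at the top is compensated by replacing crust with mantle at the base: d (ρ_c − ρ_w) = a (ρ_m − ρ_c).
a = d (ρ_c − ρ_w)/(ρ_m − ρ_c) = 2.19 km × 1740/460 = 8.28 km.

8.28 km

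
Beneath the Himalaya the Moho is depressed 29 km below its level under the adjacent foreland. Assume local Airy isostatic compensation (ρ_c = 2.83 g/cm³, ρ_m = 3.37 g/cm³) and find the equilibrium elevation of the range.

5.53 km

By Archimedes' principle applied to the lithosphere: ρ_c h = (ρ_m − ρ_c) r.
h = r (ρ_m − ρ_c) / ρ_c = 29 km × (3.37 − 2.83) / 2.83 = 5.53 km.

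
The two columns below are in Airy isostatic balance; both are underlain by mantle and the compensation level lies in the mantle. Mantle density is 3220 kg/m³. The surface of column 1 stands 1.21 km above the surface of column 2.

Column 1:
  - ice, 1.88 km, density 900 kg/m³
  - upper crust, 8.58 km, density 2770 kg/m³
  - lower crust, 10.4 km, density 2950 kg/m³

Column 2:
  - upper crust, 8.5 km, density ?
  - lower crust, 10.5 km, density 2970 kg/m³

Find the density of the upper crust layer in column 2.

2690 kg/m³

Take the compensation level at the base of the deeper column (depth z_c below the surface of column 1) and equate Σ ρ_i t_i down to z_c; mantle fills any gap and the z_c terms cancel.
Column 1: 1.88×900 + 8.58×2770 + 10.4×2950 + (z_c − 20.86)×3220
Column 2: 1.21×0 + 8.5×ρ + 10.5×2970 + (z_c − 1.21 − 19)×3220
The z_c×3220 term appears on both sides and cancels. Collect the known terms of each column as K = Σ(ρt)_known − 3220 × (depth of known layers): K_1 = 56138.6 − 3220×20.86 = −11030.6; K_2 = 31185 − 3220×(1.21 + 19) = −33891.2.
Balance: K_1 = K_2 + 8.5×ρ, so ρ = (K_1 − K_2)/8.5 = 22860.6/8.5 = 2690 kg/m³.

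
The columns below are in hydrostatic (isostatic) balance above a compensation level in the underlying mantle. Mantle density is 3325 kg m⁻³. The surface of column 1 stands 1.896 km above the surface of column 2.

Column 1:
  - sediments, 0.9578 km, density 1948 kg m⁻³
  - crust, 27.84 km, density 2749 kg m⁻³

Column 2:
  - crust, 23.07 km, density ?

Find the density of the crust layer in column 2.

2850 kg m⁻³

Take the compensation level at the base of the deeper column (depth z_c below the surface of column 1) and equate Σ ρ_i t_i down to z_c; mantle fills any gap and the z_c terms cancel.
Column 1: 0.9578×1948 + 27.84×2749 + (z_c − 28.7978)×3325
Column 2: 1.896×0 + 23.07×ρ + (z_c − 1.896 − 23.07)×3325
The z_c×3325 term appears on both sides and cancels. Collect the known terms of each column as K = Σ(ρt)_known − 3325 × (depth of known layers): K_1 = 78397.9544 − 3325×28.7978 = −17354.7306; K_2 = 0 − 3325×(1.896 + 23.07) = −83011.95.
Balance: K_1 = K_2 + 23.07×ρ, so ρ = (K_1 − K_2)/23.07 = 65657.2/23.07 = 2850 kg m⁻³.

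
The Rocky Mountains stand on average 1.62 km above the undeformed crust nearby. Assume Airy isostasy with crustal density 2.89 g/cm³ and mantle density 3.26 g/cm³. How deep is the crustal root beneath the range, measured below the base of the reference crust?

Equating mass per unit area of the two columns: the weight of the topography is balanced by the buoyancy of the root, ρ_c h = (ρ_m − ρ_c) r.
r = h · ρ_c / (ρ_m − ρ_c) = 1.62 km × 2.89 / (3.26 − 2.89) = 12.7 km.

12.7 km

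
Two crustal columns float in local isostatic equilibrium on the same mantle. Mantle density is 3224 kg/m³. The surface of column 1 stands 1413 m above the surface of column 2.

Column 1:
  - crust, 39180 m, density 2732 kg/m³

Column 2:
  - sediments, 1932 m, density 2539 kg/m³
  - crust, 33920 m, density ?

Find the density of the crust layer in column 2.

2830 kg/m³

Take the compensation level at the base of the deeper column (depth z_c below the surface of column 1) and equate Σ ρ_i t_i down to z_c; mantle fills any gap and the z_c terms cancel.
Column 1: 39180×2732 + (z_c − 39180)×3224
Column 2: 1413×0 + 1932×2539 + 33920×ρ + (z_c − 1413 − 35852)×3224
The z_c×3224 term appears on both sides and cancels. Collect the known terms of each column as K = Σ(ρt)_known − 3224 × (depth of known layers): K_1 = 107039760 − 3224×39180 = −19276560; K_2 = 4905348 − 3224×(1413 + 35852) = −115237012.
Balance: K_1 = K_2 + 33920×ρ, so ρ = (K_1 − K_2)/33920 = 95960500/33920 = 2830 kg/m³.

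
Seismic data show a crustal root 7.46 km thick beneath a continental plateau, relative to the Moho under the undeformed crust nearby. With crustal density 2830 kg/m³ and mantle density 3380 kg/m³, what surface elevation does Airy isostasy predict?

Equating mass per unit area of the two columns: ρ_c h = (ρ_m − ρ_c) r.
h = r (ρ_m − ρ_c) / ρ_c = 7.46 km × (3380 − 2830) / 2830 = 1.45 km.

1.45 km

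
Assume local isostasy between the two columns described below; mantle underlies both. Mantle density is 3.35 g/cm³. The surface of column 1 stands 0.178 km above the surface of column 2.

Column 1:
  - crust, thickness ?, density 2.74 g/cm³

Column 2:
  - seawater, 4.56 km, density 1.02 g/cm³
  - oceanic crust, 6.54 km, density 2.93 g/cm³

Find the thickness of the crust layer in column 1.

22.9 km

Take the compensation level at the base of the deeper column (depth z_c below the surface of column 1) and equate Σ ρ_i t_i down to z_c; mantle fills any gap and the z_c terms cancel.
Column 1: x×2.74 + (z_c − 0 − x)×3.35
Column 2: 0.178×0 + 4.56×1.02 + 6.54×2.93 + (z_c − 0.178 − 11.1)×3.35
The z_c×3.35 term appears on both sides and cancels. Collect the known terms of each column as K = Σ(ρt)_known − 3.35 × (depth of known layers): K_1 = 0 − 3.35×0 = 0; K_2 = 23.8134 − 3.35×(0.178 + 11.1) = −13.9679.
Balance: K_1 − x×(3.35 − 2.74) = K_2, so x = (K_1 − K_2)/(3.35 − 2.74) = 13.9679/0.61 = 22.9 km.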